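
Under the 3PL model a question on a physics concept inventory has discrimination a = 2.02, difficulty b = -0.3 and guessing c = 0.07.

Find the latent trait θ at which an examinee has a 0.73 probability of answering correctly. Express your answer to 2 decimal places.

P(θ) = c + (1 − c) · 1 / (1 + exp(−a(θ − b)))
Remove guessing floor: (0.73 − 0.07)/(1 − 0.07) = 0.7097
logit = ln(0.7097/0.2903) = 0.8938
θ = b + logit/(a) = -0.3 + 0.8938/2.0200 = 0.1425

0.14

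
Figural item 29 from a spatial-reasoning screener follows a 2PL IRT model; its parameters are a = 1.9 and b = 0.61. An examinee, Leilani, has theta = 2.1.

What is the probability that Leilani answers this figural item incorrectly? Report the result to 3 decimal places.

0.056

P(theta) = 1 / (1 + exp(−a(theta − b)))
Exponent: 1.9 × (2.1 − 0.61) = 2.8310
1/(1 + e^{-2.8310}) = 0.9443
P(incorrect) = 1 − 0.9443 = 0.0557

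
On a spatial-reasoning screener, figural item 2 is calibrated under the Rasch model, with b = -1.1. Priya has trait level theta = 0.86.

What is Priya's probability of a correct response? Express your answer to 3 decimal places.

P(theta) = 1 / (1 + exp(−(theta − b)))
Exponent: (0.86 − (-1.1)) = 1.9600
1/(1 + e^{-1.9600}) = 0.8765
P = 0.8765

0.877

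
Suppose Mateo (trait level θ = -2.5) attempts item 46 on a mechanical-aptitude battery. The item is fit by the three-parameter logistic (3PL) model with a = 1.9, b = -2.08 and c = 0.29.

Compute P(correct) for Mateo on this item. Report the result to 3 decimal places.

0.510

P(θ) = c + (1 − c) · 1 / (1 + exp(−a(θ − b)))
Exponent: 1.9 × (-2.5 − (-2.08)) = -0.7980
1/(1 + e^{0.7980}) = 0.3105
P = 0.29 + 0.71 × 0.3105 = 0.5104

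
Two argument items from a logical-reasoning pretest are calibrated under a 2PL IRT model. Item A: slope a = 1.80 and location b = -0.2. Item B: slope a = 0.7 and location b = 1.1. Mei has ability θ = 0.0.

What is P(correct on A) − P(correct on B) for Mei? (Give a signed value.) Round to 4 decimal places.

0.2726

P(θ) = 1 / (1 + exp(−a(θ − b)))
P_A = 0.5890
P_B = 0.3165
P_A − P_B = 0.2726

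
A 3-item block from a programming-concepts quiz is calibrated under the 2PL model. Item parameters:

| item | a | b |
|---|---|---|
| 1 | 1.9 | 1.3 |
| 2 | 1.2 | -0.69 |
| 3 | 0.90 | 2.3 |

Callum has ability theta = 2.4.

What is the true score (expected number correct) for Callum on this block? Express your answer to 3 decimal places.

P(theta) = 1 / (1 + exp(−a(theta − b)))
P_1 = 1/(1+e^{-2.0900}) = 0.8899
P_2 = 1/(1+e^{-3.7080}) = 0.9761
P_3 = 1/(1+e^{-0.0900}) = 0.5225
E[score] = 0.8899 + 0.9761 + 0.5225 = 2.3885

2.388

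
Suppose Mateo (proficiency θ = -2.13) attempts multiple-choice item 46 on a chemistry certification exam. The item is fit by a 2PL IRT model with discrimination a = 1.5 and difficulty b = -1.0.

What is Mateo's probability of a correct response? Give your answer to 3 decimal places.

P(θ) = 1 / (1 + exp(−a(θ − b)))
Exponent: 1.5 × (-2.13 − (-1.0)) = -1.6950
1/(1 + e^{1.6950}) = 0.1551

0.155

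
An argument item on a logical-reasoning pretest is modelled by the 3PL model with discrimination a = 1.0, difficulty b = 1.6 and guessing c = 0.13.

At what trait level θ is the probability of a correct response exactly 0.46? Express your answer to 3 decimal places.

1.108

P(θ) = c + (1 − c) · 1 / (1 + exp(−a(θ − b)))
Remove guessing floor: (0.46 − 0.13)/(1 − 0.13) = 0.3793
logit = ln(0.3793/0.6207) = -0.4925
θ = b + logit/(a) = 1.6 + (-0.4925)/1.0000 = 1.1075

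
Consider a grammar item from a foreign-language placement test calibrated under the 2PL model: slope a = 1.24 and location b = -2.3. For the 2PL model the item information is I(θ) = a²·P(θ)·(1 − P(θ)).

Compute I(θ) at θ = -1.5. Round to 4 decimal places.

P = 1/(1+e^{-0.9920}) = 0.7295
P(1−P) = 0.7295 × 0.2705 = 0.1973
I = a² × P(1−P) = 1.24² × 0.1973 = 0.30343

0.3034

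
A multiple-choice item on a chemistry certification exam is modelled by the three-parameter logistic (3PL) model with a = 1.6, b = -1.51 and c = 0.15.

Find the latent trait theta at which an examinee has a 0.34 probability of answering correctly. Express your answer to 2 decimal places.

-2.29

P(theta) = c + (1 − c) · 1 / (1 + exp(−a(theta − b)))
Remove guessing floor: (0.34 − 0.15)/(1 − 0.15) = 0.2235
logit = ln(0.2235/0.7765) = -1.2452
theta = b + logit/(a) = -1.51 + (-1.2452)/1.6000 = -2.2883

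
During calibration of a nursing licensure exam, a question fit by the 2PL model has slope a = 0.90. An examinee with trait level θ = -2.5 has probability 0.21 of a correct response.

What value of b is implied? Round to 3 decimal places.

P(θ) = 1 / (1 + exp(−a(θ − b)))
logit(0.21) = ln(0.21/0.79) = -1.3249
b = θ − logit/(a) = -2.5 − (-1.3249)/0.9000 = -1.0279

-1.028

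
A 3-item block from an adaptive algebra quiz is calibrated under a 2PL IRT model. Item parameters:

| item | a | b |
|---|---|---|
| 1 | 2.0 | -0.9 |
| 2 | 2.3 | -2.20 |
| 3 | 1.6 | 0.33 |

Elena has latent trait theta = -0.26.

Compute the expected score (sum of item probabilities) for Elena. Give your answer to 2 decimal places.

2.05

P(theta) = 1 / (1 + exp(−a(theta − b)))
P_1 = 1/(1+e^{-1.2800}) = 0.7824
P_2 = 1/(1+e^{-4.4620}) = 0.9886
P_3 = 1/(1+e^{0.9440}) = 0.2801
E[score] = 0.7824 + 0.9886 + 0.2801 = 2.0511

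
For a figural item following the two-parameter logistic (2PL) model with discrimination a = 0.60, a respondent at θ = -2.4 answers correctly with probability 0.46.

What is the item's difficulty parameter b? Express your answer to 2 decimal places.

P(θ) = 1 / (1 + exp(−a(θ − b)))
logit(0.46) = ln(0.46/0.54) = -0.1603
b = θ − logit/(a) = -2.4 − (-0.1603)/0.6000 = -2.1328

-2.13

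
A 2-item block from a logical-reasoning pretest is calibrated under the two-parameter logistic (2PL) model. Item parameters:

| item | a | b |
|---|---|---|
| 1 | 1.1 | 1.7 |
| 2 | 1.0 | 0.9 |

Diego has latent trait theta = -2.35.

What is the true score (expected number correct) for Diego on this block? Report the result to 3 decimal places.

P(theta) = 1 / (1 + exp(−a(theta − b)))
P_1 = 1/(1+e^{4.4550}) = 0.0115
P_2 = 1/(1+e^{3.2500}) = 0.0373
E[score] = 0.0115 + 0.0373 = 0.0488

0.049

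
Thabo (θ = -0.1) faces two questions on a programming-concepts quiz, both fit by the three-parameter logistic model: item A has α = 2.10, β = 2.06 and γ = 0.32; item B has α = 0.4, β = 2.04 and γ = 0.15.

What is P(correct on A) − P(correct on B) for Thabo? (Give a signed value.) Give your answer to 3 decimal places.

P(θ) = γ + (1 − γ) · 1 / (1 + exp(−α(θ − β)))
P_A = 0.3272
P_B = 0.4034
P_A − P_B = -0.0762

-0.076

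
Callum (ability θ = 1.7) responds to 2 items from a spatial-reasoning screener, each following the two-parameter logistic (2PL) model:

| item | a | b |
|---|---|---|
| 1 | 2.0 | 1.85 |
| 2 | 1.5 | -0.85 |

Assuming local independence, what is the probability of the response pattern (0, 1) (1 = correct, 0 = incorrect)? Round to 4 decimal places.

0.5622

P(θ) = 1 / (1 + exp(−a(θ − b)))
P_1 = 1/(1+e^{0.3000}) = 0.4256
P_2 = 1/(1+e^{-3.8250}) = 0.9786
L = (1−P_1) × P_2 = 0.5744 × 0.9786 = 0.56218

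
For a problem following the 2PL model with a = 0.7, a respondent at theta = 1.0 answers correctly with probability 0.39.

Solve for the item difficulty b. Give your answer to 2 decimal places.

P(theta) = 1 / (1 + exp(−a(theta − b)))
logit(0.39) = ln(0.39/0.61) = -0.4473
b = theta − logit/(a) = 1.0 − (-0.4473)/0.7000 = 1.6390

1.64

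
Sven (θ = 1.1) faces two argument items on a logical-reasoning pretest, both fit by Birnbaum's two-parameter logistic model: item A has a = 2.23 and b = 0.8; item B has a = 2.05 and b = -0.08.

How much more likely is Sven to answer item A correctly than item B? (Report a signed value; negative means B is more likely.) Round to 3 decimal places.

P(θ) = 1 / (1 + exp(−a(θ − b)))
P_A = 0.6613
P_B = 0.9183
P_A − P_B = -0.2570

-0.257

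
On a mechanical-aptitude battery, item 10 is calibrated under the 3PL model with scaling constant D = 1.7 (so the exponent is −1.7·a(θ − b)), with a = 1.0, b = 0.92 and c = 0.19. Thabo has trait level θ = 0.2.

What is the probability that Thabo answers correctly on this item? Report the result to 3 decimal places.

0.374

P(θ) = c + (1 − c) · 1 / (1 + exp(−D·a(θ − b)))
Exponent: 1.7 × 1.0 × (0.2 − 0.92) = -1.2240
1/(1 + e^{1.2240}) = 0.2272
P = 0.19 + 0.81 × 0.2272 = 0.3741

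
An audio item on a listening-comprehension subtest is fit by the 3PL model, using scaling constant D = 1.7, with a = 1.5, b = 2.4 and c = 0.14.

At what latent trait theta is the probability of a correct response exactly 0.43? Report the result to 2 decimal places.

P(theta) = c + (1 − c) · 1 / (1 + exp(−D·a(theta − b)))
Remove guessing floor: (0.43 − 0.14)/(1 − 0.14) = 0.3372
logit = ln(0.3372/0.6628) = -0.6758
theta = b + logit/(1.7·a) = 2.4 + (-0.6758)/2.5500 = 2.1350

2.13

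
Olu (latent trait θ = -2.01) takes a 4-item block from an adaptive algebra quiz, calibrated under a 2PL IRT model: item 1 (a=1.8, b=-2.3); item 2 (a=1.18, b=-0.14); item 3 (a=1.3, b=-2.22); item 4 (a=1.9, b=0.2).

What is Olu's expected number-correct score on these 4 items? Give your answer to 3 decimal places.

1.309

P(θ) = 1 / (1 + exp(−a(θ − b)))
P_1 = 1/(1+e^{-0.5220}) = 0.6276
P_2 = 1/(1+e^{2.2066}) = 0.0992
P_3 = 1/(1+e^{-0.2730}) = 0.5678
P_4 = 1/(1+e^{4.1990}) = 0.0148
E[score] = 0.6276 + 0.0992 + 0.5678 + 0.0148 = 1.3094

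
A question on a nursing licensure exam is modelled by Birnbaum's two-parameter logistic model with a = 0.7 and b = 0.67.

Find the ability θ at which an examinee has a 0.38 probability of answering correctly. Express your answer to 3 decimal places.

-0.029

P(θ) = 1 / (1 + exp(−a(θ − b)))
logit = ln(0.3800/0.6200) = -0.4895
θ = b + logit/(a) = 0.67 + (-0.4895)/0.7000 = -0.0294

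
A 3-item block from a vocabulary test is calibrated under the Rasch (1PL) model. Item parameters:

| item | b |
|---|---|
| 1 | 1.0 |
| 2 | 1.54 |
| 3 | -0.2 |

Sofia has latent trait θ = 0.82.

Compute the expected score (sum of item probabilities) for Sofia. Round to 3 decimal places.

P(θ) = 1 / (1 + exp(−(θ − b)))
P_1 = 1/(1+e^{0.1800}) = 0.4551
P_2 = 1/(1+e^{0.7200}) = 0.3274
P_3 = 1/(1+e^{-1.0200}) = 0.7350
E[score] = 0.4551 + 0.3274 + 0.7350 = 1.5175

1.517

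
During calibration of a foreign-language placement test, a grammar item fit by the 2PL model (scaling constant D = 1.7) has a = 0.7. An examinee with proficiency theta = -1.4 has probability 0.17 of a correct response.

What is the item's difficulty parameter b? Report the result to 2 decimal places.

-0.07

P(theta) = 1 / (1 + exp(−D·a(theta − b)))
logit(0.17) = ln(0.17/0.83) = -1.5856
b = theta − logit/(1.7·a) = -1.4 − (-1.5856)/1.1900 = -0.0675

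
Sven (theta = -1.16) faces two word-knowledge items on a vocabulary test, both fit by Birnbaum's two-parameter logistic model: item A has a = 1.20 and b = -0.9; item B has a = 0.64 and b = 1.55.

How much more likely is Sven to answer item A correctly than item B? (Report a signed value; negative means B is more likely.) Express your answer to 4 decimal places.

0.2726

P(theta) = 1 / (1 + exp(−a(theta − b)))
P_A = 0.4226
P_B = 0.1500
P_A − P_B = 0.2726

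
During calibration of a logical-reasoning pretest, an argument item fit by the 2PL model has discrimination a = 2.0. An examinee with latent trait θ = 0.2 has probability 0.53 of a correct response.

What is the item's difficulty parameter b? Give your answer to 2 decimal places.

0.14

P(θ) = 1 / (1 + exp(−a(θ − b)))
logit(0.53) = ln(0.53/0.47) = 0.1201
b = θ − logit/(a) = 0.2 − 0.1201/2.0000 = 0.1399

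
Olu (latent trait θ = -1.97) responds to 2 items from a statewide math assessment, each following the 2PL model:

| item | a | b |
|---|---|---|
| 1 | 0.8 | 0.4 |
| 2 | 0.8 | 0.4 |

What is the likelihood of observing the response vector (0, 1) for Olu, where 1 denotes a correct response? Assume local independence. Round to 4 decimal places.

P(θ) = 1 / (1 + exp(−a(θ − b)))
P_1 = 1/(1+e^{1.8960}) = 0.1306
P_2 = 1/(1+e^{1.8960}) = 0.1306
L = (1−P_1) × P_2 = 0.8694 × 0.1306 = 0.11352

0.1135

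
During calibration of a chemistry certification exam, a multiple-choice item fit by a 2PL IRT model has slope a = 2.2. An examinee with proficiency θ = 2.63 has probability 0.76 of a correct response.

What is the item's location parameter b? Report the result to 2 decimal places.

2.11

P(θ) = 1 / (1 + exp(−a(θ − b)))
logit(0.76) = ln(0.76/0.24) = 1.1527
b = θ − logit/(a) = 2.63 − 1.1527/2.2000 = 2.1061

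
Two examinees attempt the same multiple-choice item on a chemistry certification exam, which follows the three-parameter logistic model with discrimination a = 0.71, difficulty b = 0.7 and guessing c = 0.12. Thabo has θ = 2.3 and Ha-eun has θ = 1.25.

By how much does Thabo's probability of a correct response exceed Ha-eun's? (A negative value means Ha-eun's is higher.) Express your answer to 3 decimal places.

0.141

P(θ) = c + (1 − c) · 1 / (1 + exp(−a(θ − b)))
P(Thabo) = 0.7861  [exponent 1.1360]
P(Ha-eun) = 0.6448  [exponent 0.3905]
Difference = 0.7861 − 0.6448 = 0.1413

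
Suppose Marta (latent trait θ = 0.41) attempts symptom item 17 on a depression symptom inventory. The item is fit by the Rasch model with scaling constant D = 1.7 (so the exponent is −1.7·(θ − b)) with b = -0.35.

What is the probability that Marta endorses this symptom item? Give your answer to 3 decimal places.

0.784

P(θ) = 1 / (1 + exp(−D·(θ − b)))
Exponent: 1.7 × (0.41 − (-0.35)) = 1.2920
1/(1 + e^{-1.2920}) = 0.7845
P = 0.7845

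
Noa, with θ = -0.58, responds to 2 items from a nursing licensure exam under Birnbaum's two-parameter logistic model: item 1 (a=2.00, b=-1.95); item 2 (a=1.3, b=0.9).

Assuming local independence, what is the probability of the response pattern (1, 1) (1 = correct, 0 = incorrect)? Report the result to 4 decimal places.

0.1197

P(θ) = 1 / (1 + exp(−a(θ − b)))
P_1 = 1/(1+e^{-2.7400}) = 0.9393
P_2 = 1/(1+e^{1.9240}) = 0.1274
L = P_1 × P_2 = 0.9393 × 0.1274 = 0.11969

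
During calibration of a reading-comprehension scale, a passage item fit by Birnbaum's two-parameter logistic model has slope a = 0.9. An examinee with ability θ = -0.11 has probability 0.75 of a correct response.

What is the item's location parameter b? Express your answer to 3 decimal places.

P(θ) = 1 / (1 + exp(−a(θ − b)))
logit(0.75) = ln(0.75/0.25) = 1.0986
b = θ − logit/(a) = -0.11 − 1.0986/0.9000 = -1.3307

-1.331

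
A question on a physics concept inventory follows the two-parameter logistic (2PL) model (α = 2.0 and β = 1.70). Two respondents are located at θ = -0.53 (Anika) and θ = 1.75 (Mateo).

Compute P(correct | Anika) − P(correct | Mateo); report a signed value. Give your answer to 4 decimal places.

P(θ) = 1 / (1 + exp(−α(θ − β)))
P(Anika) = 0.0114  [exponent -4.4600]
P(Mateo) = 0.5250  [exponent 0.1000]
Difference = 0.0114 − 0.5250 = -0.5135

-0.5135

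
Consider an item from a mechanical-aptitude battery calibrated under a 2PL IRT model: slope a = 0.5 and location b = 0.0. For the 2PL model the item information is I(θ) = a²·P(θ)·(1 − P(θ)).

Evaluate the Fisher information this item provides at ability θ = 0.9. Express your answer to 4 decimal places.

P = 1/(1+e^{-0.4500}) = 0.6106
P(1−P) = 0.6106 × 0.3894 = 0.2378
I = a² × P(1−P) = 0.5² × 0.2378 = 0.05944

0.0594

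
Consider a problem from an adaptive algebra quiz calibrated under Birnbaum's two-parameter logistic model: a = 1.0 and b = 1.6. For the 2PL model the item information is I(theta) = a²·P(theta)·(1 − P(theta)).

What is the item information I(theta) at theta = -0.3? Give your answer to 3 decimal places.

0.113

P = 1/(1+e^{1.9000}) = 0.1301
P(1−P) = 0.1301 × 0.8699 = 0.1132
I = a² × P(1−P) = 1.0² × 0.1132 = 0.11318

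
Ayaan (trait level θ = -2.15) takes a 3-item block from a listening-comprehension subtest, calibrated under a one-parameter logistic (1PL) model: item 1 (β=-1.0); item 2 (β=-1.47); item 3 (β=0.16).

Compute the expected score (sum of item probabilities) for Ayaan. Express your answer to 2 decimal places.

0.67

P(θ) = 1 / (1 + exp(−(θ − β)))
P_1 = 1/(1+e^{1.1500}) = 0.2405
P_2 = 1/(1+e^{0.6800}) = 0.3363
P_3 = 1/(1+e^{2.3100}) = 0.0903
E[score] = 0.2405 + 0.3363 + 0.0903 = 0.6670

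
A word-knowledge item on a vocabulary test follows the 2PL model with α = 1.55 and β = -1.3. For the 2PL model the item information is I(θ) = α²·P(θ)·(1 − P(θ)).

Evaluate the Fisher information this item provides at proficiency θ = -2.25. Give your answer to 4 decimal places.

0.3646

P = 1/(1+e^{1.4725}) = 0.1866
P(1−P) = 0.1866 × 0.8134 = 0.1518
I = α² × P(1−P) = 1.55² × 0.1518 = 0.36460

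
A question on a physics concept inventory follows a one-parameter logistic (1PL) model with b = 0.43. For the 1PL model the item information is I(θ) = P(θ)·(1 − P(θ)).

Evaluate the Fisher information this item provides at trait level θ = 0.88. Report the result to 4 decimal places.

0.2378

P = 1/(1+e^{-0.4500}) = 0.6106
P(1−P) = 0.6106 × 0.3894 = 0.2378
I = P(1−P) = 0.23776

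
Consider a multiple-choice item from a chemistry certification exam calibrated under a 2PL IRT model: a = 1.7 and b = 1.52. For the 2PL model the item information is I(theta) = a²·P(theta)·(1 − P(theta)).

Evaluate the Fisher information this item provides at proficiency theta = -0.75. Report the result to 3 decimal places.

P = 1/(1+e^{3.8590}) = 0.0207
P(1−P) = 0.0207 × 0.9793 = 0.0202
I = a² × P(1−P) = 1.7² × 0.0202 = 0.05846

0.058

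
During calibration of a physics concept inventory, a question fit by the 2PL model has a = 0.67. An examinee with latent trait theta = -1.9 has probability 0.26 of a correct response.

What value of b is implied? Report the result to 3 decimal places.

P(theta) = 1 / (1 + exp(−a(theta − b)))
logit(0.26) = ln(0.26/0.74) = -1.0460
b = theta − logit/(a) = -1.9 − (-1.0460)/0.6700 = -0.3389

-0.339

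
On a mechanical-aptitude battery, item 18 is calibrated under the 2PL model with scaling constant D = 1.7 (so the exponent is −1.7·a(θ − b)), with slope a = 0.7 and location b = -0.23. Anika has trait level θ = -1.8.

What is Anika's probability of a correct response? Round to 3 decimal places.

P(θ) = 1 / (1 + exp(−D·a(θ − b)))
Exponent: 1.7 × 0.7 × (-1.8 − (-0.23)) = -1.8683
1/(1 + e^{1.8683}) = 0.1337
P = 0.1337

0.134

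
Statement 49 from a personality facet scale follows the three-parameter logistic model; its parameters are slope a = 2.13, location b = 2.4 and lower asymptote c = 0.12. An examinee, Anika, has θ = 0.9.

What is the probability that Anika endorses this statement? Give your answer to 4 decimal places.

P(θ) = c + (1 − c) · 1 / (1 + exp(−a(θ − b)))
Exponent: 2.13 × (0.9 − 2.4) = -3.1950
1/(1 + e^{3.1950}) = 0.0394
P = 0.12 + 0.88 × 0.0394 = 0.1546

0.1546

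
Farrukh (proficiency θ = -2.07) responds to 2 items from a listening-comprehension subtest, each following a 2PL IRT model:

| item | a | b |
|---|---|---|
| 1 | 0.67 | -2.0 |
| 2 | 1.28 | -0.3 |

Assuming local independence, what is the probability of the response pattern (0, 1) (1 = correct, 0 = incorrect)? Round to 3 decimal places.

P(θ) = 1 / (1 + exp(−a(θ − b)))
P_1 = 1/(1+e^{0.0469}) = 0.4883
P_2 = 1/(1+e^{2.2656}) = 0.0940
L = (1−P_1) × P_2 = 0.5117 × 0.0940 = 0.04811

0.048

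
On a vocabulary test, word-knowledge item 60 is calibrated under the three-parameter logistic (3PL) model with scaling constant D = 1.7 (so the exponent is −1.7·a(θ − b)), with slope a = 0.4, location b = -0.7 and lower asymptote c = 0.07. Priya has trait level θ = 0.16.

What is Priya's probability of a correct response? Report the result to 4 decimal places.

P(θ) = c + (1 − c) · 1 / (1 + exp(−D·a(θ − b)))
Exponent: 1.7 × 0.4 × (0.16 − (-0.7)) = 0.5848
1/(1 + e^{-0.5848}) = 0.6422
P = 0.07 + 0.93 × 0.6422 = 0.6672

0.6672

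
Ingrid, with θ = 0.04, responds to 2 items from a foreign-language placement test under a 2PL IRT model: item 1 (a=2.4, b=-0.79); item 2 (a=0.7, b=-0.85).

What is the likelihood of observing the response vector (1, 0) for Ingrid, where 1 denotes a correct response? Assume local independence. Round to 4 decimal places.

0.3072

P(θ) = 1 / (1 + exp(−a(θ − b)))
P_1 = 1/(1+e^{-1.9920}) = 0.8800
P_2 = 1/(1+e^{-0.6230}) = 0.6509
L = P_1 × (1−P_2) = 0.8800 × 0.3491 = 0.30719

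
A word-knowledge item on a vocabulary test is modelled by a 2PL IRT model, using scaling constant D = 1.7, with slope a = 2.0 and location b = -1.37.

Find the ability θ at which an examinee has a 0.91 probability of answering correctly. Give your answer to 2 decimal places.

P(θ) = 1 / (1 + exp(−D·a(θ − b)))
logit = ln(0.9100/0.0900) = 2.3136
θ = b + logit/(1.7·a) = -1.37 + 2.3136/3.4000 = -0.6895

-0.69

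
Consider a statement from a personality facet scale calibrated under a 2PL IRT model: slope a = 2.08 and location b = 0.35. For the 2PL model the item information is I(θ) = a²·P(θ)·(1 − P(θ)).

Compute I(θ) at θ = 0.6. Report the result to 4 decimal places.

1.0117

P = 1/(1+e^{-0.5200}) = 0.6271
P(1−P) = 0.6271 × 0.3729 = 0.2338
I = a² × P(1−P) = 2.08² × 0.2338 = 1.01166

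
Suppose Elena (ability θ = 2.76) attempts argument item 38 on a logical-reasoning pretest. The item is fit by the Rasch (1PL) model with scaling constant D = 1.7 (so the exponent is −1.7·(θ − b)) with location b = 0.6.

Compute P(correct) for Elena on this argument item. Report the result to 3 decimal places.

0.975

P(θ) = 1 / (1 + exp(−D·(θ − b)))
Exponent: 1.7 × (2.76 − 0.6) = 3.6720
1/(1 + e^{-3.6720}) = 0.9752
P = 0.9752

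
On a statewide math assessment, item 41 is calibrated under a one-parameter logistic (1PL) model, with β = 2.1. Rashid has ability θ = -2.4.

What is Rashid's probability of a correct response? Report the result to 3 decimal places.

0.011

P(θ) = 1 / (1 + exp(−(θ − β)))
Exponent: (-2.4 − 2.1) = -4.5000
1/(1 + e^{4.5000}) = 0.0110
P = 0.0110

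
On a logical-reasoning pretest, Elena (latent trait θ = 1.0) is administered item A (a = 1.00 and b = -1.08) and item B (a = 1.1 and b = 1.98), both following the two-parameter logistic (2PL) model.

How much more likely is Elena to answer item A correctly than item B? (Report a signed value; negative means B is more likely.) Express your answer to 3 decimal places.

0.635

P(θ) = 1 / (1 + exp(−a(θ − b)))
P_A = 0.8889
P_B = 0.2539
P_A − P_B = 0.6351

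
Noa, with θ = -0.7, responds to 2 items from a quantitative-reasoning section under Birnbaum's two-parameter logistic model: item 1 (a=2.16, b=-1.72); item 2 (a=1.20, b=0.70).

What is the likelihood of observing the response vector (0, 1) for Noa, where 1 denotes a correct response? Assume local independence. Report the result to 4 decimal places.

0.0156

P(θ) = 1 / (1 + exp(−a(θ − b)))
P_1 = 1/(1+e^{-2.2032}) = 0.9005
P_2 = 1/(1+e^{1.6800}) = 0.1571
L = (1−P_1) × P_2 = 0.0995 × 0.1571 = 0.01563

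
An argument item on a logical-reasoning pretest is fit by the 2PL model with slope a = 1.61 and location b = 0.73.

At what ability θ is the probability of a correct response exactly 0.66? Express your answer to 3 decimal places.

1.142

P(θ) = 1 / (1 + exp(−a(θ − b)))
logit = ln(0.6600/0.3400) = 0.6633
θ = b + logit/(a) = 0.73 + 0.6633/1.6100 = 1.1420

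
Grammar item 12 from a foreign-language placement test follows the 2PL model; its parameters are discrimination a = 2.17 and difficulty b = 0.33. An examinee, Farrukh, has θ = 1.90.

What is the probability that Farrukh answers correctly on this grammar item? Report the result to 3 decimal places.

P(θ) = 1 / (1 + exp(−a(θ − b)))
Exponent: 2.17 × (1.90 − 0.33) = 3.4069
1/(1 + e^{-3.4069}) = 0.9679

0.968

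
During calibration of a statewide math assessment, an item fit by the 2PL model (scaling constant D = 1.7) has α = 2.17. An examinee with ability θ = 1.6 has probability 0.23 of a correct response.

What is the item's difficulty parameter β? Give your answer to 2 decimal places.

1.93

P(θ) = 1 / (1 + exp(−D·α(θ − β)))
logit(0.23) = ln(0.23/0.77) = -1.2083
β = θ − logit/(1.7·α) = 1.6 − (-1.2083)/3.6890 = 1.9275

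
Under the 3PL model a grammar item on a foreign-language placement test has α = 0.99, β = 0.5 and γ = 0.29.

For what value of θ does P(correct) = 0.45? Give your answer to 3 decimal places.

-0.747

P(θ) = γ + (1 − γ) · 1 / (1 + exp(−α(θ − β)))
Remove guessing floor: (0.45 − 0.29)/(1 − 0.29) = 0.2254
logit = ln(0.2254/0.7746) = -1.2347
θ = β + logit/(α) = 0.5 + (-1.2347)/0.9900 = -0.7472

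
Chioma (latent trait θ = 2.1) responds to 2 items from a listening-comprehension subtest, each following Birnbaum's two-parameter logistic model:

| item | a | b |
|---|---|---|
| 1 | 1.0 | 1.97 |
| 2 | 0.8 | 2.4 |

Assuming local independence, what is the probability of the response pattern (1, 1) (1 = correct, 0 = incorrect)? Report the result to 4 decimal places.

P(θ) = 1 / (1 + exp(−a(θ − b)))
P_1 = 1/(1+e^{-0.1300}) = 0.5325
P_2 = 1/(1+e^{0.2400}) = 0.4403
L = P_1 × P_2 = 0.5325 × 0.4403 = 0.23443

0.2344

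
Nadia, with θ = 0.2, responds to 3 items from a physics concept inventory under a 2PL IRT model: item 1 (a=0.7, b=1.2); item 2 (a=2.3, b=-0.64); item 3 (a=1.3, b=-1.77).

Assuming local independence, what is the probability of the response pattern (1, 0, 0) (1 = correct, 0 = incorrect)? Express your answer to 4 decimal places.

0.0030

P(θ) = 1 / (1 + exp(−a(θ − b)))
P_1 = 1/(1+e^{0.7000}) = 0.3318
P_2 = 1/(1+e^{-1.9320}) = 0.8735
P_3 = 1/(1+e^{-2.5610}) = 0.9283
L = P_1 × (1−P_2) × (1−P_3) = 0.3318 × 0.1265 × 0.0717 = 0.00301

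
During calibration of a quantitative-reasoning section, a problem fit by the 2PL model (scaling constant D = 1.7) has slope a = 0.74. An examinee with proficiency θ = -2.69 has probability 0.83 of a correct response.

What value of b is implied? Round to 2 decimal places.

P(θ) = 1 / (1 + exp(−D·a(θ − b)))
logit(0.83) = ln(0.83/0.17) = 1.5856
b = θ − logit/(1.7·a) = -2.69 − 1.5856/1.2580 = -3.9504

-3.95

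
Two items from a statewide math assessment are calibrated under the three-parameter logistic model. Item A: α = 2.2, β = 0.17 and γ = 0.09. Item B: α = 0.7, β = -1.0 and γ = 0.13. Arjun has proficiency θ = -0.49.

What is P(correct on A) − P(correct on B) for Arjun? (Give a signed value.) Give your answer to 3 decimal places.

P(θ) = γ + (1 − γ) · 1 / (1 + exp(−α(θ − β)))
P_A = 0.2626
P_B = 0.6418
P_A − P_B = -0.3792

-0.379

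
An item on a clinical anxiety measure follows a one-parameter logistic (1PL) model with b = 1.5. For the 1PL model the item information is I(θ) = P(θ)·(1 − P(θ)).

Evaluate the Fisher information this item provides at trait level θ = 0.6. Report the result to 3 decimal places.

0.206

P = 1/(1+e^{0.9000}) = 0.2891
P(1−P) = 0.2891 × 0.7109 = 0.2055
I = P(1−P) = 0.20550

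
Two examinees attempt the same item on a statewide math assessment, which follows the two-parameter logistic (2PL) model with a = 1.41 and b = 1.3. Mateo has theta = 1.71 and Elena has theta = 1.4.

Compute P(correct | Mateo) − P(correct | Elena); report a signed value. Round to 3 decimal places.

0.105

P(theta) = 1 / (1 + exp(−a(theta − b)))
P(Mateo) = 0.6406  [exponent 0.5781]
P(Elena) = 0.5352  [exponent 0.1410]
Difference = 0.6406 − 0.5352 = 0.1054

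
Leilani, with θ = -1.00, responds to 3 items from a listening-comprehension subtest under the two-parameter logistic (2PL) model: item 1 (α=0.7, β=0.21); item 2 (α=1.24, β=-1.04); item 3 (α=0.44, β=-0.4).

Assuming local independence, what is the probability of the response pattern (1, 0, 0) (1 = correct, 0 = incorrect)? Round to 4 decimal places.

0.0828

P(θ) = 1 / (1 + exp(−α(θ − β)))
P_1 = 1/(1+e^{0.8470}) = 0.3001
P_2 = 1/(1+e^{-0.0496}) = 0.5124
P_3 = 1/(1+e^{0.2640}) = 0.4344
L = P_1 × (1−P_2) × (1−P_3) = 0.3001 × 0.4876 × 0.5656 = 0.08276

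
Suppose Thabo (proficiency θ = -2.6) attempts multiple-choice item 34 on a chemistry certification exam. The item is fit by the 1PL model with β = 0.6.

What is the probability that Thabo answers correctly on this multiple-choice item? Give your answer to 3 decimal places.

0.039

P(θ) = 1 / (1 + exp(−(θ − β)))
Exponent: (-2.6 − 0.6) = -3.2000
1/(1 + e^{3.2000}) = 0.0392
P = 0.0392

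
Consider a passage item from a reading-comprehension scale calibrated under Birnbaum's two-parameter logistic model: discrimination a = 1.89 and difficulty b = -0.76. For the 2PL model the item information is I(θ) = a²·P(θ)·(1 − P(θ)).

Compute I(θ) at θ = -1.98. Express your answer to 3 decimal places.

0.294

P = 1/(1+e^{2.3058}) = 0.0906
P(1−P) = 0.0906 × 0.9094 = 0.0824
I = a² × P(1−P) = 1.89² × 0.0824 = 0.29444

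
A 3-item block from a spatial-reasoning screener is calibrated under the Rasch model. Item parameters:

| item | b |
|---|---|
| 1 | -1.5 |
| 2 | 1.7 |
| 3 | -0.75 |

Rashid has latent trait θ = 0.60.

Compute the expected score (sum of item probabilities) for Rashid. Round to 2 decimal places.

P(θ) = 1 / (1 + exp(−(θ − b)))
P_1 = 1/(1+e^{-2.1000}) = 0.8909
P_2 = 1/(1+e^{1.1000}) = 0.2497
P_3 = 1/(1+e^{-1.3500}) = 0.7941
E[score] = 0.8909 + 0.2497 + 0.7941 = 1.9348

1.93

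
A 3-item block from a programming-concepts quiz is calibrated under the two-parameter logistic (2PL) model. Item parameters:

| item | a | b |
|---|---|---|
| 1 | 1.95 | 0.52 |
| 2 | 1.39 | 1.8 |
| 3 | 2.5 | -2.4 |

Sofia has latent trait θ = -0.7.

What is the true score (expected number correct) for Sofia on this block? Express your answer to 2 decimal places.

P(θ) = 1 / (1 + exp(−a(θ − b)))
P_1 = 1/(1+e^{2.3790}) = 0.0848
P_2 = 1/(1+e^{3.4750}) = 0.0300
P_3 = 1/(1+e^{-4.2500}) = 0.9859
E[score] = 0.0848 + 0.0300 + 0.9859 = 1.1008

1.10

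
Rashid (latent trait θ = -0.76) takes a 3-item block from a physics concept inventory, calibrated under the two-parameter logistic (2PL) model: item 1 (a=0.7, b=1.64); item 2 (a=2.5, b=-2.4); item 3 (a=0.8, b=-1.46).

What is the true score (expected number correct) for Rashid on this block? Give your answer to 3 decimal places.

P(θ) = 1 / (1 + exp(−a(θ − b)))
P_1 = 1/(1+e^{1.6800}) = 0.1571
P_2 = 1/(1+e^{-4.1000}) = 0.9837
P_3 = 1/(1+e^{-0.5600}) = 0.6365
E[score] = 0.1571 + 0.9837 + 0.6365 = 1.7772

1.777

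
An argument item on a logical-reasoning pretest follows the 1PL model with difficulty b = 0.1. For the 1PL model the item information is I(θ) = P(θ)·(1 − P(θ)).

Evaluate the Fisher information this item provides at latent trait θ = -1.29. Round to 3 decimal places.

P = 1/(1+e^{1.3900}) = 0.1994
P(1−P) = 0.1994 × 0.8006 = 0.1596
I = P(1−P) = 0.15964

0.160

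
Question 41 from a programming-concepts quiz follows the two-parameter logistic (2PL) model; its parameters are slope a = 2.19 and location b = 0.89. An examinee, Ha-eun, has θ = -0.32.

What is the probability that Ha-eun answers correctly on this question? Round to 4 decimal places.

0.0660

P(θ) = 1 / (1 + exp(−a(θ − b)))
Exponent: 2.19 × (-0.32 − 0.89) = -2.6499
1/(1 + e^{2.6499}) = 0.0660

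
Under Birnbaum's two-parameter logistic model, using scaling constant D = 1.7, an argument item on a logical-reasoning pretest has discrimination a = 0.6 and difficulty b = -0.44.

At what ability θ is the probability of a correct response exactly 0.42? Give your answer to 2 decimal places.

-0.76

P(θ) = 1 / (1 + exp(−D·a(θ − b)))
logit = ln(0.4200/0.5800) = -0.3228
θ = b + logit/(1.7·a) = -0.44 + (-0.3228)/1.0200 = -0.7564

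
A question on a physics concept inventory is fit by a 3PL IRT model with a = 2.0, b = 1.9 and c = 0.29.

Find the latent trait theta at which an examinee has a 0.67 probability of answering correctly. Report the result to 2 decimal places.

P(theta) = c + (1 − c) · 1 / (1 + exp(−a(theta − b)))
Remove guessing floor: (0.67 − 0.29)/(1 − 0.29) = 0.5352
logit = ln(0.5352/0.4648) = 0.1411
theta = b + logit/(a) = 1.9 + 0.1411/2.0000 = 1.9705

1.97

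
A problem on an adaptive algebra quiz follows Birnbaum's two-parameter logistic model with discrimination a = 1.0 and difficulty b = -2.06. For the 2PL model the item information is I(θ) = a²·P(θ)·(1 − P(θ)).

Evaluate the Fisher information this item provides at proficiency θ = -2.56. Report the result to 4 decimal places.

P = 1/(1+e^{0.5000}) = 0.3775
P(1−P) = 0.3775 × 0.6225 = 0.2350
I = a² × P(1−P) = 1.0² × 0.2350 = 0.23500

0.2350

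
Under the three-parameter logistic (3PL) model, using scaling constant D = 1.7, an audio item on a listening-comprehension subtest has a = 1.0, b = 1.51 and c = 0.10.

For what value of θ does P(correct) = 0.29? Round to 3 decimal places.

0.735

P(θ) = c + (1 − c) · 1 / (1 + exp(−D·a(θ − b)))
Remove guessing floor: (0.29 − 0.10)/(1 − 0.10) = 0.2111
logit = ln(0.2111/0.7889) = -1.3182
θ = b + logit/(1.7·a) = 1.51 + (-1.3182)/1.7000 = 0.7346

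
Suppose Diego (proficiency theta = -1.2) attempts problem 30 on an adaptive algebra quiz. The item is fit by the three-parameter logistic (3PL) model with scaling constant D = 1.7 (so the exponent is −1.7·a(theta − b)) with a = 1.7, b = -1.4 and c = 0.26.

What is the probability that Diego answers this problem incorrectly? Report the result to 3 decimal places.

0.266

P(theta) = c + (1 − c) · 1 / (1 + exp(−D·a(theta − b)))
Exponent: 1.7 × 1.7 × (-1.2 − (-1.4)) = 0.5780
1/(1 + e^{-0.5780}) = 0.6406
P = 0.26 + 0.74 × 0.6406 = 0.7340
P(incorrect) = 1 − 0.7340 = 0.2660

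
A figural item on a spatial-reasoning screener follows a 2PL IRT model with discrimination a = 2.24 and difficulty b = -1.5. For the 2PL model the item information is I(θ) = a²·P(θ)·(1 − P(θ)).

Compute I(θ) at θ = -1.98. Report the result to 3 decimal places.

0.952

P = 1/(1+e^{1.0752}) = 0.2544
P(1−P) = 0.2544 × 0.7456 = 0.1897
I = a² × P(1−P) = 2.24² × 0.1897 = 0.95178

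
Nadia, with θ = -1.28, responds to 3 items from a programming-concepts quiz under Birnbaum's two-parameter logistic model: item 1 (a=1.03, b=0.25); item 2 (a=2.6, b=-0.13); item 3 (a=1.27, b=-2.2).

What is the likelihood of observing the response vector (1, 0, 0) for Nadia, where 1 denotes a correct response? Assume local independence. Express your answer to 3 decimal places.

P(θ) = 1 / (1 + exp(−a(θ − b)))
P_1 = 1/(1+e^{1.5759}) = 0.1714
P_2 = 1/(1+e^{2.9900}) = 0.0479
P_3 = 1/(1+e^{-1.1684}) = 0.7629
L = P_1 × (1−P_2) × (1−P_3) = 0.1714 × 0.9521 × 0.2371 = 0.03870

0.039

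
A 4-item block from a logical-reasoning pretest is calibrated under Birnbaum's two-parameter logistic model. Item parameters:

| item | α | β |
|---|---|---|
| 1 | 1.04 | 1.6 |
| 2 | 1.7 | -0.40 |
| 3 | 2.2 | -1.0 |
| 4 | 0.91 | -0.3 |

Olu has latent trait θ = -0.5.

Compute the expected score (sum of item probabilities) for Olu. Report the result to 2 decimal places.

P(θ) = 1 / (1 + exp(−α(θ − β)))
P_1 = 1/(1+e^{2.1840}) = 0.1012
P_2 = 1/(1+e^{0.1700}) = 0.4576
P_3 = 1/(1+e^{-1.1000}) = 0.7503
P_4 = 1/(1+e^{0.1820}) = 0.4546
E[score] = 0.1012 + 0.4576 + 0.7503 + 0.4546 = 1.7637

1.76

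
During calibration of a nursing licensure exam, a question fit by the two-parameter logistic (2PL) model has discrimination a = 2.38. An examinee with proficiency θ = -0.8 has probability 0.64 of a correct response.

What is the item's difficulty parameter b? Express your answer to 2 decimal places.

-1.04

P(θ) = 1 / (1 + exp(−a(θ − b)))
logit(0.64) = ln(0.64/0.36) = 0.5754
b = θ − logit/(a) = -0.8 − 0.5754/2.3800 = -1.0417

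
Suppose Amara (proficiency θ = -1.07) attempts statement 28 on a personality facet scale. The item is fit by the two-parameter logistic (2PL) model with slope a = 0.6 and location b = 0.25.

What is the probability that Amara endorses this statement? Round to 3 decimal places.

P(θ) = 1 / (1 + exp(−a(θ − b)))
Exponent: 0.6 × (-1.07 − 0.25) = -0.7920
1/(1 + e^{0.7920}) = 0.3117

0.312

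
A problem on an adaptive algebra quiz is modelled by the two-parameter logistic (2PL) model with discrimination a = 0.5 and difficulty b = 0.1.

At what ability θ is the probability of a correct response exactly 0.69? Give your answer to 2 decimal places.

1.70

P(θ) = 1 / (1 + exp(−a(θ − b)))
logit = ln(0.6900/0.3100) = 0.8001
θ = b + logit/(a) = 0.1 + 0.8001/0.5000 = 1.7002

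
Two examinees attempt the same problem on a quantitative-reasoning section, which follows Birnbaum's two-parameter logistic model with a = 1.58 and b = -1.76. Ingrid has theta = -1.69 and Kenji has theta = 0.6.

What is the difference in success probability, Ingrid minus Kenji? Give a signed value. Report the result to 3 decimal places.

-0.449

P(theta) = 1 / (1 + exp(−a(theta − b)))
P(Ingrid) = 0.5276  [exponent 0.1106]
P(Kenji) = 0.9765  [exponent 3.7288]
Difference = 0.5276 − 0.9765 = -0.4489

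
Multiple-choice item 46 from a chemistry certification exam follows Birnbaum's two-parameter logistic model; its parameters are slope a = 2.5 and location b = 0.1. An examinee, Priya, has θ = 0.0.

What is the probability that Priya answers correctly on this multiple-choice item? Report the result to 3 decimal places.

0.438

P(θ) = 1 / (1 + exp(−a(θ − b)))
Exponent: 2.5 × (0.0 − 0.1) = -0.2500
1/(1 + e^{0.2500}) = 0.4378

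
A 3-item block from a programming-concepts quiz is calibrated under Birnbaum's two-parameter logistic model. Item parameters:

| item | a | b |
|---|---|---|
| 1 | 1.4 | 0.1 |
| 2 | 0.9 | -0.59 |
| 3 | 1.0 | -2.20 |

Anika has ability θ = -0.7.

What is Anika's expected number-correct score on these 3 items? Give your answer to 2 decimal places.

1.54

P(θ) = 1 / (1 + exp(−a(θ − b)))
P_1 = 1/(1+e^{1.1200}) = 0.2460
P_2 = 1/(1+e^{0.0990}) = 0.4753
P_3 = 1/(1+e^{-1.5000}) = 0.8176
E[score] = 0.2460 + 0.4753 + 0.8176 = 1.5389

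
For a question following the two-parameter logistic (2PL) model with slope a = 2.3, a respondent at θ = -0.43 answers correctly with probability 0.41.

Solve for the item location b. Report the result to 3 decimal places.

P(θ) = 1 / (1 + exp(−a(θ − b)))
logit(0.41) = ln(0.41/0.59) = -0.3640
b = θ − logit/(a) = -0.43 − (-0.3640)/2.3000 = -0.2718

-0.272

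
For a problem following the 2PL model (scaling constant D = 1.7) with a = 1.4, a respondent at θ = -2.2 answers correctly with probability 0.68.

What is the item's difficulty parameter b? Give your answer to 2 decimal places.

-2.52

P(θ) = 1 / (1 + exp(−D·a(θ − b)))
logit(0.68) = ln(0.68/0.32) = 0.7538
b = θ − logit/(1.7·a) = -2.2 − 0.7538/2.3800 = -2.5167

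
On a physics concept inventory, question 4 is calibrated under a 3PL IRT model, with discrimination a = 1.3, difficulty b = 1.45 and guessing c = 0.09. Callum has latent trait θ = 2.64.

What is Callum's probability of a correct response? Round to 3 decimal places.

P(θ) = c + (1 − c) · 1 / (1 + exp(−a(θ − b)))
Exponent: 1.3 × (2.64 − 1.45) = 1.5470
1/(1 + e^{-1.5470}) = 0.8245
P = 0.09 + 0.91 × 0.8245 = 0.8403

0.840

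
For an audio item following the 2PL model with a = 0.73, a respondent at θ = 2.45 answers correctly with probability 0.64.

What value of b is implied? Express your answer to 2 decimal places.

1.66

P(θ) = 1 / (1 + exp(−a(θ − b)))
logit(0.64) = ln(0.64/0.36) = 0.5754
b = θ − logit/(a) = 2.45 − 0.5754/0.7300 = 1.6618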